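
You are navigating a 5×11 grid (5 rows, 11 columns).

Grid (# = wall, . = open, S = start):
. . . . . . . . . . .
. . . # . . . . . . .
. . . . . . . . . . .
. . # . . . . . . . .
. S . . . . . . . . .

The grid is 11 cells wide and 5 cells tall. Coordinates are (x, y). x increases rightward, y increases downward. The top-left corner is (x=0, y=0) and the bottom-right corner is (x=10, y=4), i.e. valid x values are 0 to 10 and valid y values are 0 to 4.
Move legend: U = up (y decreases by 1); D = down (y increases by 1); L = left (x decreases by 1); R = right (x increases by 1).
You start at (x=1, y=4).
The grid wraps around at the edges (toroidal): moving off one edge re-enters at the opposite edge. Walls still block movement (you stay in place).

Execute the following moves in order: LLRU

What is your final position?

Answer: Final position: (x=0, y=3)

Derivation:
Start: (x=1, y=4)
  L (left): (x=1, y=4) -> (x=0, y=4)
  L (left): (x=0, y=4) -> (x=10, y=4)
  R (right): (x=10, y=4) -> (x=0, y=4)
  U (up): (x=0, y=4) -> (x=0, y=3)
Final: (x=0, y=3)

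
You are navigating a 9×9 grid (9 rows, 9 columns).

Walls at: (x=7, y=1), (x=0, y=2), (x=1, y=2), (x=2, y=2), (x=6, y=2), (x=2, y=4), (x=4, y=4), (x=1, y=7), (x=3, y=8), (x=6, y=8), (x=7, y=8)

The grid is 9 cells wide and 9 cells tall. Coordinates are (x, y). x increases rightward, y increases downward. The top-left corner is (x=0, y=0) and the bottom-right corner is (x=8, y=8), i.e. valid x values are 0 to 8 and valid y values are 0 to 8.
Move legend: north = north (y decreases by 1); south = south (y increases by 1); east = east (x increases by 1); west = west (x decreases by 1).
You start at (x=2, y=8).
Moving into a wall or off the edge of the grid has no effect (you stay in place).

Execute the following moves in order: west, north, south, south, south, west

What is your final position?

Answer: Final position: (x=0, y=8)

Derivation:
Start: (x=2, y=8)
  west (west): (x=2, y=8) -> (x=1, y=8)
  north (north): blocked, stay at (x=1, y=8)
  [×3]south (south): blocked, stay at (x=1, y=8)
  west (west): (x=1, y=8) -> (x=0, y=8)
Final: (x=0, y=8)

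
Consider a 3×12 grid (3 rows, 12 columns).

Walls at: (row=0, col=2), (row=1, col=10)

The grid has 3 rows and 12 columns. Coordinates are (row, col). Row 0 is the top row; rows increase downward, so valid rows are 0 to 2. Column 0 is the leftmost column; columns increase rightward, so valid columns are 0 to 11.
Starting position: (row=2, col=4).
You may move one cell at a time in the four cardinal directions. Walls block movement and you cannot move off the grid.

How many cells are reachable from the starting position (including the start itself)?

Answer: Reachable cells: 34

Derivation:
BFS flood-fill from (row=2, col=4):
  Distance 0: (row=2, col=4)
  Distance 1: (row=1, col=4), (row=2, col=3), (row=2, col=5)
  Distance 2: (row=0, col=4), (row=1, col=3), (row=1, col=5), (row=2, col=2), (row=2, col=6)
  Distance 3: (row=0, col=3), (row=0, col=5), (row=1, col=2), (row=1, col=6), (row=2, col=1), (row=2, col=7)
  Distance 4: (row=0, col=6), (row=1, col=1), (row=1, col=7), (row=2, col=0), (row=2, col=8)
  Distance 5: (row=0, col=1), (row=0, col=7), (row=1, col=0), (row=1, col=8), (row=2, col=9)
  Distance 6: (row=0, col=0), (row=0, col=8), (row=1, col=9), (row=2, col=10)
  Distance 7: (row=0, col=9), (row=2, col=11)
  Distance 8: (row=0, col=10), (row=1, col=11)
  Distance 9: (row=0, col=11)
Total reachable: 34 (grid has 34 open cells total)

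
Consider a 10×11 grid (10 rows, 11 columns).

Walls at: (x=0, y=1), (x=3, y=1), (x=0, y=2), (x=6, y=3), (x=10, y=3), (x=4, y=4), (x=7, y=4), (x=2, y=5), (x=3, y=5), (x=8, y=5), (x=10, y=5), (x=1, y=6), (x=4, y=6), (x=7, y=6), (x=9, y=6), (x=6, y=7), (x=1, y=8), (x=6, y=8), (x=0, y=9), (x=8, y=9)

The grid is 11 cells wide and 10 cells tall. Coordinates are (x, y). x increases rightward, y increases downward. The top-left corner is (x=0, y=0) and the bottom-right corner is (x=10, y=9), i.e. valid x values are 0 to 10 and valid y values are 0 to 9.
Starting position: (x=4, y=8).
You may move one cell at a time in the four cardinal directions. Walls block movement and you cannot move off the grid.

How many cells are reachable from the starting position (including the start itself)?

Answer: Reachable cells: 90

Derivation:
BFS flood-fill from (x=4, y=8):
  Distance 0: (x=4, y=8)
  Distance 1: (x=4, y=7), (x=3, y=8), (x=5, y=8), (x=4, y=9)
  Distance 2: (x=3, y=7), (x=5, y=7), (x=2, y=8), (x=3, y=9), (x=5, y=9)
  Distance 3: (x=3, y=6), (x=5, y=6), (x=2, y=7), (x=2, y=9), (x=6, y=9)
  Distance 4: (x=5, y=5), (x=2, y=6), (x=6, y=6), (x=1, y=7), (x=1, y=9), (x=7, y=9)
  Distance 5: (x=5, y=4), (x=4, y=5), (x=6, y=5), (x=0, y=7), (x=7, y=8)
  Distance 6: (x=5, y=3), (x=6, y=4), (x=7, y=5), (x=0, y=6), (x=7, y=7), (x=0, y=8), (x=8, y=8)
  Distance 7: (x=5, y=2), (x=4, y=3), (x=0, y=5), (x=8, y=7), (x=9, y=8)
  Distance 8: (x=5, y=1), (x=4, y=2), (x=6, y=2), (x=3, y=3), (x=0, y=4), (x=1, y=5), (x=8, y=6), (x=9, y=7), (x=10, y=8), (x=9, y=9)
  Distance 9: (x=5, y=0), (x=4, y=1), (x=6, y=1), (x=3, y=2), (x=7, y=2), (x=0, y=3), (x=2, y=3), (x=1, y=4), (x=3, y=4), (x=10, y=7), (x=10, y=9)
  Distance 10: (x=4, y=0), (x=6, y=0), (x=7, y=1), (x=2, y=2), (x=8, y=2), (x=1, y=3), (x=7, y=3), (x=2, y=4), (x=10, y=6)
  Distance 11: (x=3, y=0), (x=7, y=0), (x=2, y=1), (x=8, y=1), (x=1, y=2), (x=9, y=2), (x=8, y=3)
  Distance 12: (x=2, y=0), (x=8, y=0), (x=1, y=1), (x=9, y=1), (x=10, y=2), (x=9, y=3), (x=8, y=4)
  Distance 13: (x=1, y=0), (x=9, y=0), (x=10, y=1), (x=9, y=4)
  Distance 14: (x=0, y=0), (x=10, y=0), (x=10, y=4), (x=9, y=5)
Total reachable: 90 (grid has 90 open cells total)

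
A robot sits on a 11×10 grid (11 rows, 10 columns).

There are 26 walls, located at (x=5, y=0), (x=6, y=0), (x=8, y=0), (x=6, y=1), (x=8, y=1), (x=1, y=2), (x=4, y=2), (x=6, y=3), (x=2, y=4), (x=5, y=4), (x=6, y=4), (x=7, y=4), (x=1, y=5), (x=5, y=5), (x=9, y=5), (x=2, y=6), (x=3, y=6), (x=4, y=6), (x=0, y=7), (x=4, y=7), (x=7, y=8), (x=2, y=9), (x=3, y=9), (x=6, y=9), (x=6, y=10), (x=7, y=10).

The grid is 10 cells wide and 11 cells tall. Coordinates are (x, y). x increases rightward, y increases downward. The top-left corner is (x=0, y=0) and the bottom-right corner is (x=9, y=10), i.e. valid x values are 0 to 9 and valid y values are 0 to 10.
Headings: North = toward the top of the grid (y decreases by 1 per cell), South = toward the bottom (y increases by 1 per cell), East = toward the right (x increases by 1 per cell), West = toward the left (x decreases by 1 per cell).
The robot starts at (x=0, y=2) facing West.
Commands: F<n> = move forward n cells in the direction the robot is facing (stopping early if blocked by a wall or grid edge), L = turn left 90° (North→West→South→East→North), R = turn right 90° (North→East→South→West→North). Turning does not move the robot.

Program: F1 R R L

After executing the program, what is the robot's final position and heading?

Answer: Final position: (x=0, y=2), facing North

Derivation:
Start: (x=0, y=2), facing West
  F1: move forward 0/1 (blocked), now at (x=0, y=2)
  R: turn right, now facing North
  R: turn right, now facing East
  L: turn left, now facing North
Final: (x=0, y=2), facing North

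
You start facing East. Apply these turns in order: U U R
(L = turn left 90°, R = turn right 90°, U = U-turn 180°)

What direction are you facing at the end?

Answer: Final heading: South

Derivation:
Start: East
  U (U-turn (180°)) -> West
  U (U-turn (180°)) -> East
  R (right (90° clockwise)) -> South
Final: South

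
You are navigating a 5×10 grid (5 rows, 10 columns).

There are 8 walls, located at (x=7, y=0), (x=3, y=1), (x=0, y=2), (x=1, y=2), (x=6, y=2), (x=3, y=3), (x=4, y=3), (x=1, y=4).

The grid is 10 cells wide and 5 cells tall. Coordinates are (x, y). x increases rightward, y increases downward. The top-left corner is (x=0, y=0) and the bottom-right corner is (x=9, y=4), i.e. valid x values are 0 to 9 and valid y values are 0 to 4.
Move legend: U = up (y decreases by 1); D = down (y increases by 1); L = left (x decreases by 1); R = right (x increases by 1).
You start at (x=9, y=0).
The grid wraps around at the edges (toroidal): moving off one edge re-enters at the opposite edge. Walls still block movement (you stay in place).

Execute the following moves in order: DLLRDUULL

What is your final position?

Start: (x=9, y=0)
  D (down): (x=9, y=0) -> (x=9, y=1)
  L (left): (x=9, y=1) -> (x=8, y=1)
  L (left): (x=8, y=1) -> (x=7, y=1)
  R (right): (x=7, y=1) -> (x=8, y=1)
  D (down): (x=8, y=1) -> (x=8, y=2)
  U (up): (x=8, y=2) -> (x=8, y=1)
  U (up): (x=8, y=1) -> (x=8, y=0)
  L (left): blocked, stay at (x=8, y=0)
  L (left): blocked, stay at (x=8, y=0)
Final: (x=8, y=0)

Answer: Final position: (x=8, y=0)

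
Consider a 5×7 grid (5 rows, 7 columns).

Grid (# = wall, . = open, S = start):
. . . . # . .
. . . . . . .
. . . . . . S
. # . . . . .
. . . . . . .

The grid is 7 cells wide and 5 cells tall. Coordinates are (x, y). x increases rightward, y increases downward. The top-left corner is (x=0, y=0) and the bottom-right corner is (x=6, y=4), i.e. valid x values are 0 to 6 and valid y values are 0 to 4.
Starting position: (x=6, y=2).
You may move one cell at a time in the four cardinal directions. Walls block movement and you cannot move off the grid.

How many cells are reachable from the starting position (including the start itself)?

BFS flood-fill from (x=6, y=2):
  Distance 0: (x=6, y=2)
  Distance 1: (x=6, y=1), (x=5, y=2), (x=6, y=3)
  Distance 2: (x=6, y=0), (x=5, y=1), (x=4, y=2), (x=5, y=3), (x=6, y=4)
  Distance 3: (x=5, y=0), (x=4, y=1), (x=3, y=2), (x=4, y=3), (x=5, y=4)
  Distance 4: (x=3, y=1), (x=2, y=2), (x=3, y=3), (x=4, y=4)
  Distance 5: (x=3, y=0), (x=2, y=1), (x=1, y=2), (x=2, y=3), (x=3, y=4)
  Distance 6: (x=2, y=0), (x=1, y=1), (x=0, y=2), (x=2, y=4)
  Distance 7: (x=1, y=0), (x=0, y=1), (x=0, y=3), (x=1, y=4)
  Distance 8: (x=0, y=0), (x=0, y=4)
Total reachable: 33 (grid has 33 open cells total)

Answer: Reachable cells: 33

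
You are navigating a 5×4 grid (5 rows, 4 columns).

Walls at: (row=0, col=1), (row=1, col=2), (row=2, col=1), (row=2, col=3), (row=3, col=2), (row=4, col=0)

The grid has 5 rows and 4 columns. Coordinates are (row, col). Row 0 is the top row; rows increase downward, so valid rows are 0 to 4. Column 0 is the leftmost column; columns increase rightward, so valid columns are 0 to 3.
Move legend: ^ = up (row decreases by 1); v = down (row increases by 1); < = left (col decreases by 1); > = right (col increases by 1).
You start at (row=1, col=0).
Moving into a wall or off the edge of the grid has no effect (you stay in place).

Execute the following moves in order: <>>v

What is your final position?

Answer: Final position: (row=1, col=1)

Derivation:
Start: (row=1, col=0)
  < (left): blocked, stay at (row=1, col=0)
  > (right): (row=1, col=0) -> (row=1, col=1)
  > (right): blocked, stay at (row=1, col=1)
  v (down): blocked, stay at (row=1, col=1)
Final: (row=1, col=1)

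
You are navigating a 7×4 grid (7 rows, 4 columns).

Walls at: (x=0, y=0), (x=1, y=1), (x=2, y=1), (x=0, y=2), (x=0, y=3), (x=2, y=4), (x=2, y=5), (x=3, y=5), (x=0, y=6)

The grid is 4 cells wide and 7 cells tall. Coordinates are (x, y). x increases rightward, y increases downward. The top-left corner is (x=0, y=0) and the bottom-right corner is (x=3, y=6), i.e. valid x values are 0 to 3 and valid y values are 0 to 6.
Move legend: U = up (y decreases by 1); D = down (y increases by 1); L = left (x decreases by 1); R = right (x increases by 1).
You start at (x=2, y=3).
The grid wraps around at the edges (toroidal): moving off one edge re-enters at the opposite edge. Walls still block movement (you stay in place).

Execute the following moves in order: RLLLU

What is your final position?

Start: (x=2, y=3)
  R (right): (x=2, y=3) -> (x=3, y=3)
  L (left): (x=3, y=3) -> (x=2, y=3)
  L (left): (x=2, y=3) -> (x=1, y=3)
  L (left): blocked, stay at (x=1, y=3)
  U (up): (x=1, y=3) -> (x=1, y=2)
Final: (x=1, y=2)

Answer: Final position: (x=1, y=2)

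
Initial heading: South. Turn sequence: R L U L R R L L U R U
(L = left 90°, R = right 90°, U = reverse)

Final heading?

Answer: Final heading: North

Derivation:
Start: South
  R (right (90° clockwise)) -> West
  L (left (90° counter-clockwise)) -> South
  U (U-turn (180°)) -> North
  L (left (90° counter-clockwise)) -> West
  R (right (90° clockwise)) -> North
  R (right (90° clockwise)) -> East
  L (left (90° counter-clockwise)) -> North
  L (left (90° counter-clockwise)) -> West
  U (U-turn (180°)) -> East
  R (right (90° clockwise)) -> South
  U (U-turn (180°)) -> North
Final: North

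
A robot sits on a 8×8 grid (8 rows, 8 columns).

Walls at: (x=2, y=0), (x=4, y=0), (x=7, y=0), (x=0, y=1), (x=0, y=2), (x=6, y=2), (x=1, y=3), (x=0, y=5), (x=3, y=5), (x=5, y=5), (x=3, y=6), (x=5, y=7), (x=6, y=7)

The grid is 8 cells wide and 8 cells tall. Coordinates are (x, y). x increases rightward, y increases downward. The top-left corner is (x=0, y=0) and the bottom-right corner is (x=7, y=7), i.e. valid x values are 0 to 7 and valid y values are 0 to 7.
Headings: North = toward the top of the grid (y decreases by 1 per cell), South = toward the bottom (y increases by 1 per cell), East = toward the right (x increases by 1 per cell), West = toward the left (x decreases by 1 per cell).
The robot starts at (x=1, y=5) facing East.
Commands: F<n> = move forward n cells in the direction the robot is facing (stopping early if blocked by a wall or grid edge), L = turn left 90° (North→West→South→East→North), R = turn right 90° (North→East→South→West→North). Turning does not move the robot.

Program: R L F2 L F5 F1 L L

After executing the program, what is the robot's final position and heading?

Answer: Final position: (x=2, y=1), facing South

Derivation:
Start: (x=1, y=5), facing East
  R: turn right, now facing South
  L: turn left, now facing East
  F2: move forward 1/2 (blocked), now at (x=2, y=5)
  L: turn left, now facing North
  F5: move forward 4/5 (blocked), now at (x=2, y=1)
  F1: move forward 0/1 (blocked), now at (x=2, y=1)
  L: turn left, now facing West
  L: turn left, now facing South
Final: (x=2, y=1), facing South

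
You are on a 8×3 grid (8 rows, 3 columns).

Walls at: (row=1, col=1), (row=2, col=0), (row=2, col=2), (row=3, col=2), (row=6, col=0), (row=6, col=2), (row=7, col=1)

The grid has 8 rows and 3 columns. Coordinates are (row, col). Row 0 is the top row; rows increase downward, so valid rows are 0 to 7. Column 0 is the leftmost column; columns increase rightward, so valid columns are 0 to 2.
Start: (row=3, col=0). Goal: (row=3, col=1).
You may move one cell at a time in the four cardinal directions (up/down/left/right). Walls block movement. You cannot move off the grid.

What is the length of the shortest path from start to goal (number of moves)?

Answer: Shortest path length: 1

Derivation:
BFS from (row=3, col=0) until reaching (row=3, col=1):
  Distance 0: (row=3, col=0)
  Distance 1: (row=3, col=1), (row=4, col=0)  <- goal reached here
One shortest path (1 moves): (row=3, col=0) -> (row=3, col=1)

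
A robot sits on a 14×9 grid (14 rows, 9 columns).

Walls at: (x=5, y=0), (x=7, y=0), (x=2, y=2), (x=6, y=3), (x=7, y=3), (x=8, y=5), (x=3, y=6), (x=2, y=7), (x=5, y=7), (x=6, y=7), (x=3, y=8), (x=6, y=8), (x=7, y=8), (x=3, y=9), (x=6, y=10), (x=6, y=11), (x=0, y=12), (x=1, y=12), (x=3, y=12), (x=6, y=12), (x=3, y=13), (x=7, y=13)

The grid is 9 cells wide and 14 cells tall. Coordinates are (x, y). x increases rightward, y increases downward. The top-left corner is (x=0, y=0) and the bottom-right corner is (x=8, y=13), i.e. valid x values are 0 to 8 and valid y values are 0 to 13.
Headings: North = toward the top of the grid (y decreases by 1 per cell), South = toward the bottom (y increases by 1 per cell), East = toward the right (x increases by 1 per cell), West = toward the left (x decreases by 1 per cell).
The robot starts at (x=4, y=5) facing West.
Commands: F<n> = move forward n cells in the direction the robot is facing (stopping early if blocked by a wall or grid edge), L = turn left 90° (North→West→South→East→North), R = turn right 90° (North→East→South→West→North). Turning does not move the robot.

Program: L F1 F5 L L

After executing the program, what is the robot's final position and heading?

Start: (x=4, y=5), facing West
  L: turn left, now facing South
  F1: move forward 1, now at (x=4, y=6)
  F5: move forward 5, now at (x=4, y=11)
  L: turn left, now facing East
  L: turn left, now facing North
Final: (x=4, y=11), facing North

Answer: Final position: (x=4, y=11), facing North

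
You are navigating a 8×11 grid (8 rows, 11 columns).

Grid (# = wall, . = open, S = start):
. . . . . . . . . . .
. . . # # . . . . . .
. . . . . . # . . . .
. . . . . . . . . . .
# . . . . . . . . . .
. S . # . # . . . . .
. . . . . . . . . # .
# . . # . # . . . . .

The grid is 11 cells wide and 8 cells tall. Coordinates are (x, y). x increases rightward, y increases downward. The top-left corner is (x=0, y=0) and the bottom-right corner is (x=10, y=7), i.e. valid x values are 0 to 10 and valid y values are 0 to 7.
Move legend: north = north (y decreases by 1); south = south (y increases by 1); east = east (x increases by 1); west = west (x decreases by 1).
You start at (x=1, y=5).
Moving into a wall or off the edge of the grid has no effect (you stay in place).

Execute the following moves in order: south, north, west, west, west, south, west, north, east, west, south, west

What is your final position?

Start: (x=1, y=5)
  south (south): (x=1, y=5) -> (x=1, y=6)
  north (north): (x=1, y=6) -> (x=1, y=5)
  west (west): (x=1, y=5) -> (x=0, y=5)
  west (west): blocked, stay at (x=0, y=5)
  west (west): blocked, stay at (x=0, y=5)
  south (south): (x=0, y=5) -> (x=0, y=6)
  west (west): blocked, stay at (x=0, y=6)
  north (north): (x=0, y=6) -> (x=0, y=5)
  east (east): (x=0, y=5) -> (x=1, y=5)
  west (west): (x=1, y=5) -> (x=0, y=5)
  south (south): (x=0, y=5) -> (x=0, y=6)
  west (west): blocked, stay at (x=0, y=6)
Final: (x=0, y=6)

Answer: Final position: (x=0, y=6)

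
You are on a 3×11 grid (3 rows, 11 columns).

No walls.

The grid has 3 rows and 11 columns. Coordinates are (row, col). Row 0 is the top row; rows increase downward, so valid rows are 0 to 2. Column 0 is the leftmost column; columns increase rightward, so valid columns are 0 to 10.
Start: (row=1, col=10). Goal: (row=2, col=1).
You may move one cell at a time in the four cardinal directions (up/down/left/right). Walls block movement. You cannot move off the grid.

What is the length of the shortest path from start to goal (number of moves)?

Answer: Shortest path length: 10

Derivation:
BFS from (row=1, col=10) until reaching (row=2, col=1):
  Distance 0: (row=1, col=10)
  Distance 1: (row=0, col=10), (row=1, col=9), (row=2, col=10)
  Distance 2: (row=0, col=9), (row=1, col=8), (row=2, col=9)
  Distance 3: (row=0, col=8), (row=1, col=7), (row=2, col=8)
  Distance 4: (row=0, col=7), (row=1, col=6), (row=2, col=7)
  Distance 5: (row=0, col=6), (row=1, col=5), (row=2, col=6)
  Distance 6: (row=0, col=5), (row=1, col=4), (row=2, col=5)
  Distance 7: (row=0, col=4), (row=1, col=3), (row=2, col=4)
  Distance 8: (row=0, col=3), (row=1, col=2), (row=2, col=3)
  Distance 9: (row=0, col=2), (row=1, col=1), (row=2, col=2)
  Distance 10: (row=0, col=1), (row=1, col=0), (row=2, col=1)  <- goal reached here
One shortest path (10 moves): (row=1, col=10) -> (row=1, col=9) -> (row=1, col=8) -> (row=1, col=7) -> (row=1, col=6) -> (row=1, col=5) -> (row=1, col=4) -> (row=1, col=3) -> (row=1, col=2) -> (row=1, col=1) -> (row=2, col=1)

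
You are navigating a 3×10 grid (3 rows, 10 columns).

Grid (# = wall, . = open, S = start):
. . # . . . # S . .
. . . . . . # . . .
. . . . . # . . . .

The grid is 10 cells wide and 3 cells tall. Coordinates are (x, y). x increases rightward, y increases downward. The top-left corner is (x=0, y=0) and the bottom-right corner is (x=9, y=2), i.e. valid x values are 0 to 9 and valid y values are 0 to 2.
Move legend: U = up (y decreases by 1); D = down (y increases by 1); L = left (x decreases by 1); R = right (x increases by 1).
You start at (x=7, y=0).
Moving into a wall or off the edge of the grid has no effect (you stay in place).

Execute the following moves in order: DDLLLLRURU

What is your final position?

Start: (x=7, y=0)
  D (down): (x=7, y=0) -> (x=7, y=1)
  D (down): (x=7, y=1) -> (x=7, y=2)
  L (left): (x=7, y=2) -> (x=6, y=2)
  [×3]L (left): blocked, stay at (x=6, y=2)
  R (right): (x=6, y=2) -> (x=7, y=2)
  U (up): (x=7, y=2) -> (x=7, y=1)
  R (right): (x=7, y=1) -> (x=8, y=1)
  U (up): (x=8, y=1) -> (x=8, y=0)
Final: (x=8, y=0)

Answer: Final position: (x=8, y=0)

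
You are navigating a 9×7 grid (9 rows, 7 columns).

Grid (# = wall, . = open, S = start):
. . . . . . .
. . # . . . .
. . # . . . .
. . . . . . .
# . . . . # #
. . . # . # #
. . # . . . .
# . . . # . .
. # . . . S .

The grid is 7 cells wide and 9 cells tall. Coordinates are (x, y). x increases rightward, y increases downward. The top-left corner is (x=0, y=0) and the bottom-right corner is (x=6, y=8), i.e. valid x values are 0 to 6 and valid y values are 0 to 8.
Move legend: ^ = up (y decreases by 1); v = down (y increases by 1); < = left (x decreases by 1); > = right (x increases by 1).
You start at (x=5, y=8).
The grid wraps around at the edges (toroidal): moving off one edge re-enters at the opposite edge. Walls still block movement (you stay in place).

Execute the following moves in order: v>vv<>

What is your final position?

Start: (x=5, y=8)
  v (down): (x=5, y=8) -> (x=5, y=0)
  > (right): (x=5, y=0) -> (x=6, y=0)
  v (down): (x=6, y=0) -> (x=6, y=1)
  v (down): (x=6, y=1) -> (x=6, y=2)
  < (left): (x=6, y=2) -> (x=5, y=2)
  > (right): (x=5, y=2) -> (x=6, y=2)
Final: (x=6, y=2)

Answer: Final position: (x=6, y=2)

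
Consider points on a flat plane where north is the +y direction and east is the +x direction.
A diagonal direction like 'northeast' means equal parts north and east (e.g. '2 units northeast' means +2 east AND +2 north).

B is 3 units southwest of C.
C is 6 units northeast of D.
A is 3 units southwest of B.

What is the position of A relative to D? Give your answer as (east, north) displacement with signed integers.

Place D at the origin (east=0, north=0).
  C is 6 units northeast of D: delta (east=+6, north=+6); C at (east=6, north=6).
  B is 3 units southwest of C: delta (east=-3, north=-3); B at (east=3, north=3).
  A is 3 units southwest of B: delta (east=-3, north=-3); A at (east=0, north=0).
Therefore A relative to D: (east=0, north=0).

Answer: A is at (east=0, north=0) relative to D.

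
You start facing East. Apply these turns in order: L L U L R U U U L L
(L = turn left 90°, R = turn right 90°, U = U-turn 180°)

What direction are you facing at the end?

Start: East
  L (left (90° counter-clockwise)) -> North
  L (left (90° counter-clockwise)) -> West
  U (U-turn (180°)) -> East
  L (left (90° counter-clockwise)) -> North
  R (right (90° clockwise)) -> East
  U (U-turn (180°)) -> West
  U (U-turn (180°)) -> East
  U (U-turn (180°)) -> West
  L (left (90° counter-clockwise)) -> South
  L (left (90° counter-clockwise)) -> East
Final: East

Answer: Final heading: East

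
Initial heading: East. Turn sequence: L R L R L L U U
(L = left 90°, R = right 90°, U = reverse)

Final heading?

Start: East
  L (left (90° counter-clockwise)) -> North
  R (right (90° clockwise)) -> East
  L (left (90° counter-clockwise)) -> North
  R (right (90° clockwise)) -> East
  L (left (90° counter-clockwise)) -> North
  L (left (90° counter-clockwise)) -> West
  U (U-turn (180°)) -> East
  U (U-turn (180°)) -> West
Final: West

Answer: Final heading: West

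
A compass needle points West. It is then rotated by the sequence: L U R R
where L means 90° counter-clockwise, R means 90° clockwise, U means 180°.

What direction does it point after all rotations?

Start: West
  L (left (90° counter-clockwise)) -> South
  U (U-turn (180°)) -> North
  R (right (90° clockwise)) -> East
  R (right (90° clockwise)) -> South
Final: South

Answer: Final heading: South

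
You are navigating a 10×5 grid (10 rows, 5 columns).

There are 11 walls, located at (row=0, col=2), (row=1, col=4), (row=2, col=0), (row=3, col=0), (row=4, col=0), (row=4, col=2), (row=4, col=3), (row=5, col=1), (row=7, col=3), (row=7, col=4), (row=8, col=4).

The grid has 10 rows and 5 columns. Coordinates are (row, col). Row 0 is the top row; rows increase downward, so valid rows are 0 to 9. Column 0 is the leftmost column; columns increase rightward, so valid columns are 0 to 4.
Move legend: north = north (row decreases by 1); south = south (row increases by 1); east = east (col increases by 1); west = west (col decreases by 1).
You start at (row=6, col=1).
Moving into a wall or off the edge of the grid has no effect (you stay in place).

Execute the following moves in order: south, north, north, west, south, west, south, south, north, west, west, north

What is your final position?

Answer: Final position: (row=7, col=0)

Derivation:
Start: (row=6, col=1)
  south (south): (row=6, col=1) -> (row=7, col=1)
  north (north): (row=7, col=1) -> (row=6, col=1)
  north (north): blocked, stay at (row=6, col=1)
  west (west): (row=6, col=1) -> (row=6, col=0)
  south (south): (row=6, col=0) -> (row=7, col=0)
  west (west): blocked, stay at (row=7, col=0)
  south (south): (row=7, col=0) -> (row=8, col=0)
  south (south): (row=8, col=0) -> (row=9, col=0)
  north (north): (row=9, col=0) -> (row=8, col=0)
  west (west): blocked, stay at (row=8, col=0)
  west (west): blocked, stay at (row=8, col=0)
  north (north): (row=8, col=0) -> (row=7, col=0)
Final: (row=7, col=0)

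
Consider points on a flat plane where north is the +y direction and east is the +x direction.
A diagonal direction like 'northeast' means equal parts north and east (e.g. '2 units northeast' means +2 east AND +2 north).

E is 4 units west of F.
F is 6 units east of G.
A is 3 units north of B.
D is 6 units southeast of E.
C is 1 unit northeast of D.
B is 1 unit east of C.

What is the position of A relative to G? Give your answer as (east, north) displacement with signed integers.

Place G at the origin (east=0, north=0).
  F is 6 units east of G: delta (east=+6, north=+0); F at (east=6, north=0).
  E is 4 units west of F: delta (east=-4, north=+0); E at (east=2, north=0).
  D is 6 units southeast of E: delta (east=+6, north=-6); D at (east=8, north=-6).
  C is 1 unit northeast of D: delta (east=+1, north=+1); C at (east=9, north=-5).
  B is 1 unit east of C: delta (east=+1, north=+0); B at (east=10, north=-5).
  A is 3 units north of B: delta (east=+0, north=+3); A at (east=10, north=-2).
Therefore A relative to G: (east=10, north=-2).

Answer: A is at (east=10, north=-2) relative to G.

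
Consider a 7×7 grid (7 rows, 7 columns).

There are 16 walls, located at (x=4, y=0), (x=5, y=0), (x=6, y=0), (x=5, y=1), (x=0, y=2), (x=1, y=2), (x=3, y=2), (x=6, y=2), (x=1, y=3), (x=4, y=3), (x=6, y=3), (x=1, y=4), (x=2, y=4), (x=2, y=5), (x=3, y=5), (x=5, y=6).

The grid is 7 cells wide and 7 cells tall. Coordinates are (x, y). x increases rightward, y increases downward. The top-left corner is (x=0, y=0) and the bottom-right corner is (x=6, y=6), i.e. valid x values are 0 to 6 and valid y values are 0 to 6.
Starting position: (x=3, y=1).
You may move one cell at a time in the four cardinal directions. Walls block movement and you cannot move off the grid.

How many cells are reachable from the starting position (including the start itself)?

BFS flood-fill from (x=3, y=1):
  Distance 0: (x=3, y=1)
  Distance 1: (x=3, y=0), (x=2, y=1), (x=4, y=1)
  Distance 2: (x=2, y=0), (x=1, y=1), (x=2, y=2), (x=4, y=2)
  Distance 3: (x=1, y=0), (x=0, y=1), (x=5, y=2), (x=2, y=3)
  Distance 4: (x=0, y=0), (x=3, y=3), (x=5, y=3)
  Distance 5: (x=3, y=4), (x=5, y=4)
  Distance 6: (x=4, y=4), (x=6, y=4), (x=5, y=5)
  Distance 7: (x=4, y=5), (x=6, y=5)
  Distance 8: (x=4, y=6), (x=6, y=6)
  Distance 9: (x=3, y=6)
  Distance 10: (x=2, y=6)
  Distance 11: (x=1, y=6)
  Distance 12: (x=1, y=5), (x=0, y=6)
  Distance 13: (x=0, y=5)
  Distance 14: (x=0, y=4)
  Distance 15: (x=0, y=3)
Total reachable: 32 (grid has 33 open cells total)

Answer: Reachable cells: 32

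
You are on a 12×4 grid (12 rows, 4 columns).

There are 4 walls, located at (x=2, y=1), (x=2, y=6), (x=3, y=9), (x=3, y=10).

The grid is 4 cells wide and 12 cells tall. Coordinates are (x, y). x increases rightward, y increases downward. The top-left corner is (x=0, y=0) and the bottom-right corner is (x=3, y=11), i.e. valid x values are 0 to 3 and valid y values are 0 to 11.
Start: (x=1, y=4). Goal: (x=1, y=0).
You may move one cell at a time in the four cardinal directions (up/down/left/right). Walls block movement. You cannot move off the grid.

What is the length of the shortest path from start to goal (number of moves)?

Answer: Shortest path length: 4

Derivation:
BFS from (x=1, y=4) until reaching (x=1, y=0):
  Distance 0: (x=1, y=4)
  Distance 1: (x=1, y=3), (x=0, y=4), (x=2, y=4), (x=1, y=5)
  Distance 2: (x=1, y=2), (x=0, y=3), (x=2, y=3), (x=3, y=4), (x=0, y=5), (x=2, y=5), (x=1, y=6)
  Distance 3: (x=1, y=1), (x=0, y=2), (x=2, y=2), (x=3, y=3), (x=3, y=5), (x=0, y=6), (x=1, y=7)
  Distance 4: (x=1, y=0), (x=0, y=1), (x=3, y=2), (x=3, y=6), (x=0, y=7), (x=2, y=7), (x=1, y=8)  <- goal reached here
One shortest path (4 moves): (x=1, y=4) -> (x=1, y=3) -> (x=1, y=2) -> (x=1, y=1) -> (x=1, y=0)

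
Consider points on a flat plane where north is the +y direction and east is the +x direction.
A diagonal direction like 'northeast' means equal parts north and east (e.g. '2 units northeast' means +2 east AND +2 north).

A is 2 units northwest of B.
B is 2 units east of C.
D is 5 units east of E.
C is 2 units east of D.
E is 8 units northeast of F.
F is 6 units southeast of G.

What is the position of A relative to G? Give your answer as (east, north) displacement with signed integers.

Place G at the origin (east=0, north=0).
  F is 6 units southeast of G: delta (east=+6, north=-6); F at (east=6, north=-6).
  E is 8 units northeast of F: delta (east=+8, north=+8); E at (east=14, north=2).
  D is 5 units east of E: delta (east=+5, north=+0); D at (east=19, north=2).
  C is 2 units east of D: delta (east=+2, north=+0); C at (east=21, north=2).
  B is 2 units east of C: delta (east=+2, north=+0); B at (east=23, north=2).
  A is 2 units northwest of B: delta (east=-2, north=+2); A at (east=21, north=4).
Therefore A relative to G: (east=21, north=4).

Answer: A is at (east=21, north=4) relative to G.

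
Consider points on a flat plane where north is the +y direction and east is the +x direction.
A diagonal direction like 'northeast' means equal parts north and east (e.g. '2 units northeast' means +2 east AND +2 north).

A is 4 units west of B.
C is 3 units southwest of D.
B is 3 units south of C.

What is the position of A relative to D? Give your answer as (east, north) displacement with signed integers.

Place D at the origin (east=0, north=0).
  C is 3 units southwest of D: delta (east=-3, north=-3); C at (east=-3, north=-3).
  B is 3 units south of C: delta (east=+0, north=-3); B at (east=-3, north=-6).
  A is 4 units west of B: delta (east=-4, north=+0); A at (east=-7, north=-6).
Therefore A relative to D: (east=-7, north=-6).

Answer: A is at (east=-7, north=-6) relative to D.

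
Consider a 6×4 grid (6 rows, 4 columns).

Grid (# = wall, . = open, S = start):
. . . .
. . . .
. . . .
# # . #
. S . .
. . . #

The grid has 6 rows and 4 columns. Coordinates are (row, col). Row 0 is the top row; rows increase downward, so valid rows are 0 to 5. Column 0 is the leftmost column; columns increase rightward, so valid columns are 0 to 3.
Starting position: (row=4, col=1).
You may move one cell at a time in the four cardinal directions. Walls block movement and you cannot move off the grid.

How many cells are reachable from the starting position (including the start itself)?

BFS flood-fill from (row=4, col=1):
  Distance 0: (row=4, col=1)
  Distance 1: (row=4, col=0), (row=4, col=2), (row=5, col=1)
  Distance 2: (row=3, col=2), (row=4, col=3), (row=5, col=0), (row=5, col=2)
  Distance 3: (row=2, col=2)
  Distance 4: (row=1, col=2), (row=2, col=1), (row=2, col=3)
  Distance 5: (row=0, col=2), (row=1, col=1), (row=1, col=3), (row=2, col=0)
  Distance 6: (row=0, col=1), (row=0, col=3), (row=1, col=0)
  Distance 7: (row=0, col=0)
Total reachable: 20 (grid has 20 open cells total)

Answer: Reachable cells: 20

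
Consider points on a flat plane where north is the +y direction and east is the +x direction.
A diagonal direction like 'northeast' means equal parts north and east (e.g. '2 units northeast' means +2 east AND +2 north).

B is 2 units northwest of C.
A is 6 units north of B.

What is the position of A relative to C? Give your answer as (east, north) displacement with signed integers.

Answer: A is at (east=-2, north=8) relative to C.

Derivation:
Place C at the origin (east=0, north=0).
  B is 2 units northwest of C: delta (east=-2, north=+2); B at (east=-2, north=2).
  A is 6 units north of B: delta (east=+0, north=+6); A at (east=-2, north=8).
Therefore A relative to C: (east=-2, north=8).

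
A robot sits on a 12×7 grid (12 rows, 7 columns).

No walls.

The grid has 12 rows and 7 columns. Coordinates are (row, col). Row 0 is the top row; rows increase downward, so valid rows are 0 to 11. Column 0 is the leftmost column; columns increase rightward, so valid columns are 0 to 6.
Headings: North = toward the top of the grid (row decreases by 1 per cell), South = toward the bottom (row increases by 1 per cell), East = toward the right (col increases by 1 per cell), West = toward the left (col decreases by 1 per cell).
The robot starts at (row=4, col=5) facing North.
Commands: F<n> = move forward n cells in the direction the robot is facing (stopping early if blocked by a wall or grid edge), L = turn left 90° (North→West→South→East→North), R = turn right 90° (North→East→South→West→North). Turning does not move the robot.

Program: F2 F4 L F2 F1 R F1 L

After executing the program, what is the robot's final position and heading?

Start: (row=4, col=5), facing North
  F2: move forward 2, now at (row=2, col=5)
  F4: move forward 2/4 (blocked), now at (row=0, col=5)
  L: turn left, now facing West
  F2: move forward 2, now at (row=0, col=3)
  F1: move forward 1, now at (row=0, col=2)
  R: turn right, now facing North
  F1: move forward 0/1 (blocked), now at (row=0, col=2)
  L: turn left, now facing West
Final: (row=0, col=2), facing West

Answer: Final position: (row=0, col=2), facing West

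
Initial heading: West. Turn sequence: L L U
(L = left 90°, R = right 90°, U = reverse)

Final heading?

Answer: Final heading: West

Derivation:
Start: West
  L (left (90° counter-clockwise)) -> South
  L (left (90° counter-clockwise)) -> East
  U (U-turn (180°)) -> West
Final: West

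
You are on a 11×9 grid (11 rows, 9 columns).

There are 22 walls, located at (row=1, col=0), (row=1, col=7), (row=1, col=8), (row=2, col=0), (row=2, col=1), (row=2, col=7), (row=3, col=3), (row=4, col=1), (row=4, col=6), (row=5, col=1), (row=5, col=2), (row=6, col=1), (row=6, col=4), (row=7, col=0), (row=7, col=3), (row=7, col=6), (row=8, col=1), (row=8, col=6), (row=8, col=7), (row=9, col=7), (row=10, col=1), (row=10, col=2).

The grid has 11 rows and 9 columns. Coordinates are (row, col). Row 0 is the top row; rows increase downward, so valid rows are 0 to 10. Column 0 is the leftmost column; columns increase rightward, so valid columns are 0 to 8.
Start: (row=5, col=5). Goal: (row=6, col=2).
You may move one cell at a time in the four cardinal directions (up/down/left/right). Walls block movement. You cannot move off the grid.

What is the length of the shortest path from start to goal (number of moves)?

Answer: Shortest path length: 4

Derivation:
BFS from (row=5, col=5) until reaching (row=6, col=2):
  Distance 0: (row=5, col=5)
  Distance 1: (row=4, col=5), (row=5, col=4), (row=5, col=6), (row=6, col=5)
  Distance 2: (row=3, col=5), (row=4, col=4), (row=5, col=3), (row=5, col=7), (row=6, col=6), (row=7, col=5)
  Distance 3: (row=2, col=5), (row=3, col=4), (row=3, col=6), (row=4, col=3), (row=4, col=7), (row=5, col=8), (row=6, col=3), (row=6, col=7), (row=7, col=4), (row=8, col=5)
  Distance 4: (row=1, col=5), (row=2, col=4), (row=2, col=6), (row=3, col=7), (row=4, col=2), (row=4, col=8), (row=6, col=2), (row=6, col=8), (row=7, col=7), (row=8, col=4), (row=9, col=5)  <- goal reached here
One shortest path (4 moves): (row=5, col=5) -> (row=5, col=4) -> (row=5, col=3) -> (row=6, col=3) -> (row=6, col=2)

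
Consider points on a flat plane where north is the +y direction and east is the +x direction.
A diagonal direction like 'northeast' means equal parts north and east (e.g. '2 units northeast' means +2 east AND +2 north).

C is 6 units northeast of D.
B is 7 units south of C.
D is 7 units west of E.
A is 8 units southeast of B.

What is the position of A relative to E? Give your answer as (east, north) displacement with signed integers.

Place E at the origin (east=0, north=0).
  D is 7 units west of E: delta (east=-7, north=+0); D at (east=-7, north=0).
  C is 6 units northeast of D: delta (east=+6, north=+6); C at (east=-1, north=6).
  B is 7 units south of C: delta (east=+0, north=-7); B at (east=-1, north=-1).
  A is 8 units southeast of B: delta (east=+8, north=-8); A at (east=7, north=-9).
Therefore A relative to E: (east=7, north=-9).

Answer: A is at (east=7, north=-9) relative to E.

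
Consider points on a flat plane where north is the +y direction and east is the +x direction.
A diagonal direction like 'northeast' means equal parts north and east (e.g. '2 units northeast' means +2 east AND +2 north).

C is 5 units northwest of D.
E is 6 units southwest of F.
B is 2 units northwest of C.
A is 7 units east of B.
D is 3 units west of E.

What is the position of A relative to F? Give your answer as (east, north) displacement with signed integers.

Answer: A is at (east=-9, north=1) relative to F.

Derivation:
Place F at the origin (east=0, north=0).
  E is 6 units southwest of F: delta (east=-6, north=-6); E at (east=-6, north=-6).
  D is 3 units west of E: delta (east=-3, north=+0); D at (east=-9, north=-6).
  C is 5 units northwest of D: delta (east=-5, north=+5); C at (east=-14, north=-1).
  B is 2 units northwest of C: delta (east=-2, north=+2); B at (east=-16, north=1).
  A is 7 units east of B: delta (east=+7, north=+0); A at (east=-9, north=1).
Therefore A relative to F: (east=-9, north=1).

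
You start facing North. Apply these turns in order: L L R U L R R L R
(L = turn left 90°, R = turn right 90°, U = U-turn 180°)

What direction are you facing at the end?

Answer: Final heading: South

Derivation:
Start: North
  L (left (90° counter-clockwise)) -> West
  L (left (90° counter-clockwise)) -> South
  R (right (90° clockwise)) -> West
  U (U-turn (180°)) -> East
  L (left (90° counter-clockwise)) -> North
  R (right (90° clockwise)) -> East
  R (right (90° clockwise)) -> South
  L (left (90° counter-clockwise)) -> East
  R (right (90° clockwise)) -> South
Final: South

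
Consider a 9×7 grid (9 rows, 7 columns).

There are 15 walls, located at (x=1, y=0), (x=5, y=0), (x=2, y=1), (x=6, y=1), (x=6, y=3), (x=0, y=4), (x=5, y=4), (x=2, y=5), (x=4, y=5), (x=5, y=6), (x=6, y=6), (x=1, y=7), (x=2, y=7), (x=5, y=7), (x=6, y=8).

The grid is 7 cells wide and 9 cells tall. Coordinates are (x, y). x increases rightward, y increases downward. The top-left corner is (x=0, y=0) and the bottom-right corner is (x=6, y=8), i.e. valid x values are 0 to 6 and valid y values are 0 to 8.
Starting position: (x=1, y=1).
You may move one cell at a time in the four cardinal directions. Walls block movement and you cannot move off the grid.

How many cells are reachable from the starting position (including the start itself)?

BFS flood-fill from (x=1, y=1):
  Distance 0: (x=1, y=1)
  Distance 1: (x=0, y=1), (x=1, y=2)
  Distance 2: (x=0, y=0), (x=0, y=2), (x=2, y=2), (x=1, y=3)
  Distance 3: (x=3, y=2), (x=0, y=3), (x=2, y=3), (x=1, y=4)
  Distance 4: (x=3, y=1), (x=4, y=2), (x=3, y=3), (x=2, y=4), (x=1, y=5)
  Distance 5: (x=3, y=0), (x=4, y=1), (x=5, y=2), (x=4, y=3), (x=3, y=4), (x=0, y=5), (x=1, y=6)
  Distance 6: (x=2, y=0), (x=4, y=0), (x=5, y=1), (x=6, y=2), (x=5, y=3), (x=4, y=4), (x=3, y=5), (x=0, y=6), (x=2, y=6)
  Distance 7: (x=3, y=6), (x=0, y=7)
  Distance 8: (x=4, y=6), (x=3, y=7), (x=0, y=8)
  Distance 9: (x=4, y=7), (x=1, y=8), (x=3, y=8)
  Distance 10: (x=2, y=8), (x=4, y=8)
  Distance 11: (x=5, y=8)
Total reachable: 43 (grid has 48 open cells total)

Answer: Reachable cells: 43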